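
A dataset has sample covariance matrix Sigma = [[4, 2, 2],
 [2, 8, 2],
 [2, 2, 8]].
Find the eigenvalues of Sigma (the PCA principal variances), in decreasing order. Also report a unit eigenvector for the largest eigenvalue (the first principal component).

Step 1 — characteristic polynomial p(λ) = det(λI - Sigma) = λ³ - tr·λ² + c_1·λ - det, where tr = trace, c_1 = sum of the principal 2×2 minors, det = det(Sigma):
  tr = 4 + 8 + 8 = 20,
  c_1 = (4·8 - (2)²) + (4·8 - (2)²) + (8·8 - (2)²) = 28 + 28 + 60 = 116,
  det = 4·(8·8 - (2)²) - (2)·((2)·8 - (2)·(2)) + (2)·((2)·(2) - 8·(2)) = 4·(60) - (2)·(12) + (2)·(-12) = 192.
  So p(λ) = λ³ - 20λ² + 116λ - 192.
Step 2 — look for an integer root (rational root theorem: any rational root is an integer divisor of 192). Testing λ = 6:
  p(6) = 216 - 720 + 696 - 192 = 0  ✓
  Dividing out (λ - 6): p(λ) = (λ - 6)(λ² - 14λ + 32).
Step 3 — remaining eigenvalues from the quadratic λ² - 14λ + 32 = 0:
  Δ = 14² - 4·32 = 196 - 128 = 68,  λ = (14 ± √68)/2 = (14 ± 8.2462)/2 ≈ 11.1231 or 2.8769.
  Sorted: λ_1 = 11.1231,  λ_2 = 6,  λ_3 = 2.8769  (check: sum = 20 = tr ✓).

Step 4 — unit eigenvector for λ_1 ≈ 11.1231: v spans the null space of (Sigma - λ_1 I), whose rows are
  r_1 = (-7.1231, 2, 2),  r_2 = (2, -3.1231, 2),  r_3 = (2, 2, -3.1231).
  v is orthogonal to every row, so take v ∝ r_1 × r_2 = ((2)·(2) - (2)·(-3.1231), (2)·(2) - (-7.1231)·(2), (-7.1231)·(-3.1231) - (2)·(2)) ≈ (10.2462, 18.2462, 18.2462).
  Let u = (10.2462, 18.2462, 18.2462).
  ||u|| = √((10.2462)² + (18.2462)² + (18.2462)²) = √(770.8333) ≈ 27.7639,  v_1 = u/||u|| ≈ (0.369, 0.6572, 0.6572) (||v_1|| = 1).

λ_1 = 11.1231,  λ_2 = 6,  λ_3 = 2.8769;  v_1 ≈ (0.369, 0.6572, 0.6572)


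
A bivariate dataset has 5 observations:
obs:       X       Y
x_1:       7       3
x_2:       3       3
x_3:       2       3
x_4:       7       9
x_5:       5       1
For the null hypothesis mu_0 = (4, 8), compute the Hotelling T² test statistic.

Step 1 — sample mean vector:
  mean(X) = (7 + 3 + 2 + 7 + 5) / 5 = 24/5 = 4.8
  mean(Y) = (3 + 3 + 3 + 9 + 1) / 5 = 19/5 = 3.8
  x̄ = (4.8, 3.8),  deviation x̄ - mu_0 = (4.8, 3.8) - (4, 8) = (0.8, -4.2).

Step 2 — sample covariance matrix, S[i,j] = (1/(n-1)) · Σ_k (x_{k,i} - mean_i) · (x_{k,j} - mean_j), divisor n-1 = 4:
  S[X,X] = ((2.2)·(2.2) + (-1.8)·(-1.8) + (-2.8)·(-2.8) + (2.2)·(2.2) + (0.2)·(0.2)) / 4 = 20.8/4 = 5.2
  S[X,Y] = ((2.2)·(-0.8) + (-1.8)·(-0.8) + (-2.8)·(-0.8) + (2.2)·(5.2) + (0.2)·(-2.8)) / 4 = 12.8/4 = 3.2
  S[Y,Y] = ((-0.8)·(-0.8) + (-0.8)·(-0.8) + (-0.8)·(-0.8) + (5.2)·(5.2) + (-2.8)·(-2.8)) / 4 = 36.8/4 = 9.2
  S = [[5.2, 3.2],
 [3.2, 9.2]].

Step 3 — invert S. det(S) = 5.2·9.2 - (3.2)² = 37.6.
  S^{-1} = (1/det) · [[d, -b], [-b, a]] = [[0.2447, -0.0851],
 [-0.0851, 0.1383]].

Step 4 — quadratic form (x̄ - mu_0)^T · S^{-1} · (x̄ - mu_0):
  S^{-1} · (x̄ - mu_0) = (0.5532, -0.6489),
  (x̄ - mu_0)^T · [...] = (0.8)·(0.5532) + (-4.2)·(-0.6489) = 3.1681.

Step 5 — scale by n: T² = 5 · 3.1681 = 15.8404.

T² ≈ 15.8404


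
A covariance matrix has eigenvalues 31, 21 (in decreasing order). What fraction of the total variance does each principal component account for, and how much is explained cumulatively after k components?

Step 1 — total variance = trace(Sigma) = Σ λ_i = 31 + 21 = 52.

Step 2 — fraction explained by component i = λ_i / Σ λ:
  PC1: 31/52 = 0.5962
  PC2: 21/52 = 0.4038

Step 3 — cumulative fraction after k components = (λ_1 + ... + λ_k) / Σ λ:
  k = 1: 31/52 = 0.5962
  k = 2: (31 + 21)/52 = 52/52 = 1

Summary (fraction, with percent):

explained: PC1 0.5962 (59.62%), PC2 0.4038 (40.38%);  cumulative: 0.5962, 1


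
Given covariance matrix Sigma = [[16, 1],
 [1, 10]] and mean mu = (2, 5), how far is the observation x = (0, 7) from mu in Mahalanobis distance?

Step 1 — centre the observation: (x - mu) = (-2, 2).

Step 2 — invert Sigma. det(Sigma) = 16·10 - (1)² = 159.
  Sigma^{-1} = (1/det) · [[d, -b], [-b, a]] = [[0.0629, -0.0063],
 [-0.0063, 0.1006]].

Step 3 — form the quadratic (x - mu)^T · Sigma^{-1} · (x - mu):
  Sigma^{-1} · (x - mu) = (-0.1384, 0.2138).
  (x - mu)^T · [Sigma^{-1} · (x - mu)] = (-2)·(-0.1384) + (2)·(0.2138) = 0.7044.

Step 4 — take square root: d = √(0.7044) ≈ 0.8393.

d(x, mu) = √(0.7044) ≈ 0.8393


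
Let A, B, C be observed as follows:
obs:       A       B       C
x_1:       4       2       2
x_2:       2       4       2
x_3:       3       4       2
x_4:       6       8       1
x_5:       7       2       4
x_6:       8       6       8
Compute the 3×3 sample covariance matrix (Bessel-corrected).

Step 1 — column means:
  mean(A) = (4 + 2 + 3 + 6 + 7 + 8) / 6 = 30/6 = 5
  mean(B) = (2 + 4 + 4 + 8 + 2 + 6) / 6 = 26/6 = 4.3333
  mean(C) = (2 + 2 + 2 + 1 + 4 + 8) / 6 = 19/6 = 3.1667

Step 2 — sample covariance S[i,j] = (1/(n-1)) · Σ_k (x_{k,i} - mean_i) · (x_{k,j} - mean_j), with n-1 = 5.
  S[A,A] = ((-1)·(-1) + (-3)·(-3) + (-2)·(-2) + (1)·(1) + (2)·(2) + (3)·(3)) / 5 = 28/5 = 5.6
  S[A,B] = ((-1)·(-2.3333) + (-3)·(-0.3333) + (-2)·(-0.3333) + (1)·(3.6667) + (2)·(-2.3333) + (3)·(1.6667)) / 5 = 8/5 = 1.6
  S[A,C] = ((-1)·(-1.1667) + (-3)·(-1.1667) + (-2)·(-1.1667) + (1)·(-2.1667) + (2)·(0.8333) + (3)·(4.8333)) / 5 = 21/5 = 4.2
  S[B,B] = ((-2.3333)·(-2.3333) + (-0.3333)·(-0.3333) + (-0.3333)·(-0.3333) + (3.6667)·(3.6667) + (-2.3333)·(-2.3333) + (1.6667)·(1.6667)) / 5 = 27.3333/5 = 5.4667
  S[B,C] = ((-2.3333)·(-1.1667) + (-0.3333)·(-1.1667) + (-0.3333)·(-1.1667) + (3.6667)·(-2.1667) + (-2.3333)·(0.8333) + (1.6667)·(4.8333)) / 5 = 1.6667/5 = 0.3333
  S[C,C] = ((-1.1667)·(-1.1667) + (-1.1667)·(-1.1667) + (-1.1667)·(-1.1667) + (-2.1667)·(-2.1667) + (0.8333)·(0.8333) + (4.8333)·(4.8333)) / 5 = 32.8333/5 = 6.5667

S is symmetric (S[j,i] = S[i,j]). Assembling:

S = [[5.6, 1.6, 4.2],
 [1.6, 5.4667, 0.3333],
 [4.2, 0.3333, 6.5667]]


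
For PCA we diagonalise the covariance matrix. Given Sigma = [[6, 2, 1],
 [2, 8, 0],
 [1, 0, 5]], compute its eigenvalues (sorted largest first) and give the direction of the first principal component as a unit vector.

Step 1 — characteristic polynomial p(λ) = det(λI - Sigma) = λ³ - tr·λ² + c_1·λ - det, where tr = trace, c_1 = sum of the principal 2×2 minors, det = det(Sigma):
  tr = 6 + 8 + 5 = 19,
  c_1 = (6·8 - (2)²) + (6·5 - (1)²) + (8·5 - (0)²) = 44 + 29 + 40 = 113,
  det = 6·(8·5 - (0)²) - (2)·((2)·5 - (0)·(1)) + (1)·((2)·(0) - 8·(1)) = 6·(40) - (2)·(10) + (1)·(-8) = 212.
  So p(λ) = λ³ - 19λ² + 113λ - 212.
Step 2 — look for an integer root (rational root theorem: any rational root is an integer divisor of 212). Testing λ = 4:
  p(4) = 64 - 304 + 452 - 212 = 0  ✓
  Dividing out (λ - 4): p(λ) = (λ - 4)(λ² - 15λ + 53).
Step 3 — remaining eigenvalues from the quadratic λ² - 15λ + 53 = 0:
  Δ = 15² - 4·53 = 225 - 212 = 13,  λ = (15 ± √13)/2 = (15 ± 3.6056)/2 ≈ 9.3028 or 5.6972.
  Sorted: λ_1 = 9.3028,  λ_2 = 5.6972,  λ_3 = 4  (check: sum = 19 = tr ✓).

Step 4 — unit eigenvector for λ_1 ≈ 9.3028: v spans the null space of (Sigma - λ_1 I), whose rows are
  r_1 = (-3.3028, 2, 1),  r_2 = (2, -1.3028, 0),  r_3 = (1, 0, -4.3028).
  v is orthogonal to every row, so take v ∝ r_1 × r_2 = ((2)·(0) - (1)·(-1.3028), (1)·(2) - (-3.3028)·(0), (-3.3028)·(-1.3028) - (2)·(2)) ≈ (1.3028, 2, 0.3028).
  Let u = (1.3028, 2, 0.3028).
  ||u|| = √((1.3028)² + (2)² + (0.3028)²) = √(5.7889) ≈ 2.406,  v_1 = u/||u|| ≈ (0.5415, 0.8313, 0.1258) (||v_1|| = 1).

λ_1 = 9.3028,  λ_2 = 5.6972,  λ_3 = 4;  v_1 ≈ (0.5415, 0.8313, 0.1258)


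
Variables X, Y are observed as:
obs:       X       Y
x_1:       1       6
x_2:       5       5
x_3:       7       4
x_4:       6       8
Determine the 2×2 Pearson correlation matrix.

Step 1 — column means:
  mean(X) = (1 + 5 + 7 + 6) / 4 = 19/4 = 4.75
  mean(Y) = (6 + 5 + 4 + 8) / 4 = 23/4 = 5.75

Step 2 — sample variances and covariances s[i,j] = (1/(n-1)) · Σ_k (x_{k,i} - mean_i) · (x_{k,j} - mean_j), with n-1 = 3:
  s[X,X] = ((-3.75)·(-3.75) + (0.25)·(0.25) + (2.25)·(2.25) + (1.25)·(1.25)) / 3 = 20.75/3 = 6.9167
  s[X,Y] = ((-3.75)·(0.25) + (0.25)·(-0.75) + (2.25)·(-1.75) + (1.25)·(2.25)) / 3 = -2.25/3 = -0.75
  s[Y,Y] = ((0.25)·(0.25) + (-0.75)·(-0.75) + (-1.75)·(-1.75) + (2.25)·(2.25)) / 3 = 8.75/3 = 2.9167
  Sample standard deviations s_i = √(s[i,i]):
  s(X) = √(6.9167) = 2.63
  s(Y) = √(2.9167) = 1.7078

Step 3 — r_{ij} = s_{ij} / (s_i · s_j):
  r[X,X] = 1 (diagonal).
  r[X,Y] = -0.75 / (2.63 · 1.7078) = -0.75 / 4.4915 = -0.167
  r[Y,Y] = 1 (diagonal).

R is symmetric with unit diagonal. Assembling:

R = [[1, -0.167],
 [-0.167, 1]]


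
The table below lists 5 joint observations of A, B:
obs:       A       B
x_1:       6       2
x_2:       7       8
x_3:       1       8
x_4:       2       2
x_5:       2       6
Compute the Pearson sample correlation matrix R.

Step 1 — column means:
  mean(A) = (6 + 7 + 1 + 2 + 2) / 5 = 18/5 = 3.6
  mean(B) = (2 + 8 + 8 + 2 + 6) / 5 = 26/5 = 5.2

Step 2 — sample variances and covariances s[i,j] = (1/(n-1)) · Σ_k (x_{k,i} - mean_i) · (x_{k,j} - mean_j), with n-1 = 4:
  s[A,A] = ((2.4)·(2.4) + (3.4)·(3.4) + (-2.6)·(-2.6) + (-1.6)·(-1.6) + (-1.6)·(-1.6)) / 4 = 29.2/4 = 7.3
  s[A,B] = ((2.4)·(-3.2) + (3.4)·(2.8) + (-2.6)·(2.8) + (-1.6)·(-3.2) + (-1.6)·(0.8)) / 4 = -1.6/4 = -0.4
  s[B,B] = ((-3.2)·(-3.2) + (2.8)·(2.8) + (2.8)·(2.8) + (-3.2)·(-3.2) + (0.8)·(0.8)) / 4 = 36.8/4 = 9.2
  Sample standard deviations s_i = √(s[i,i]):
  s(A) = √(7.3) = 2.7019
  s(B) = √(9.2) = 3.0332

Step 3 — r_{ij} = s_{ij} / (s_i · s_j):
  r[A,A] = 1 (diagonal).
  r[A,B] = -0.4 / (2.7019 · 3.0332) = -0.4 / 8.1951 = -0.0488
  r[B,B] = 1 (diagonal).

R is symmetric with unit diagonal. Assembling:

R = [[1, -0.0488],
 [-0.0488, 1]]


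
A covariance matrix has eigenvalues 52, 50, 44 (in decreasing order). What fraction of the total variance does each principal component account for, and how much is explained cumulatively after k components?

Step 1 — total variance = trace(Sigma) = Σ λ_i = 52 + 50 + 44 = 146.

Step 2 — fraction explained by component i = λ_i / Σ λ:
  PC1: 52/146 = 0.3562
  PC2: 50/146 = 0.3425
  PC3: 44/146 = 0.3014

Step 3 — cumulative fraction after k components = (λ_1 + ... + λ_k) / Σ λ:
  k = 1: 52/146 = 0.3562
  k = 2: (52 + 50)/146 = 102/146 = 0.6986
  k = 3: (52 + 50 + 44)/146 = 146/146 = 1

Summary (fraction, with percent):

explained: PC1 0.3562 (35.62%), PC2 0.3425 (34.25%), PC3 0.3014 (30.14%);  cumulative: 0.3562, 0.6986, 1


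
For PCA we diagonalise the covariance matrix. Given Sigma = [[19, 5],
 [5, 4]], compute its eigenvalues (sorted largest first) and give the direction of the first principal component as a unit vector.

Step 1 — characteristic polynomial of 2×2 Sigma:
  det(Sigma - λI) = λ² - trace · λ + det = 0.
  trace = 19 + 4 = 23, det = 19·4 - (5)² = 51.
Step 2 — discriminant:
  Δ = trace² - 4·det = 529 - 204 = 325.
Step 3 — eigenvalues:
  λ = (trace ± √Δ)/2 = (23 ± 18.0278)/2,
  λ_1 = 20.5139,  λ_2 = 2.4861.

Step 4 — unit eigenvector for λ_1: solve (Sigma - λ_1 I)v = 0. First row:
  (19 - 20.5139)·v_x + (5)·v_y = 0, i.e. (-1.5139)·v_x + (5)·v_y = 0,
  so v ∝ (b, λ_1 - a) = (5, 1.5139) = u.
  ||u|| = √((5)² + (1.5139)²) = √(27.2918) ≈ 5.2242,
  v_1 = u/||u|| ≈ (0.9571, 0.2898) (||v_1|| = 1).

λ_1 = 20.5139,  λ_2 = 2.4861;  v_1 ≈ (0.9571, 0.2898)


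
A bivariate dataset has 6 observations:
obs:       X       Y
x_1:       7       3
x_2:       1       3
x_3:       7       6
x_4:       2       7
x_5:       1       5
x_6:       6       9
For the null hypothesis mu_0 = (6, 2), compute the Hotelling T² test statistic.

Step 1 — sample mean vector:
  mean(X) = (7 + 1 + 7 + 2 + 1 + 6) / 6 = 24/6 = 4
  mean(Y) = (3 + 3 + 6 + 7 + 5 + 9) / 6 = 33/6 = 5.5
  x̄ = (4, 5.5),  deviation x̄ - mu_0 = (4, 5.5) - (6, 2) = (-2, 3.5).

Step 2 — sample covariance matrix, S[i,j] = (1/(n-1)) · Σ_k (x_{k,i} - mean_i) · (x_{k,j} - mean_j), divisor n-1 = 5:
  S[X,X] = ((3)·(3) + (-3)·(-3) + (3)·(3) + (-2)·(-2) + (-3)·(-3) + (2)·(2)) / 5 = 44/5 = 8.8
  S[X,Y] = ((3)·(-2.5) + (-3)·(-2.5) + (3)·(0.5) + (-2)·(1.5) + (-3)·(-0.5) + (2)·(3.5)) / 5 = 7/5 = 1.4
  S[Y,Y] = ((-2.5)·(-2.5) + (-2.5)·(-2.5) + (0.5)·(0.5) + (1.5)·(1.5) + (-0.5)·(-0.5) + (3.5)·(3.5)) / 5 = 27.5/5 = 5.5
  S = [[8.8, 1.4],
 [1.4, 5.5]].

Step 3 — invert S. det(S) = 8.8·5.5 - (1.4)² = 46.44.
  S^{-1} = (1/det) · [[d, -b], [-b, a]] = [[0.1184, -0.0301],
 [-0.0301, 0.1895]].

Step 4 — quadratic form (x̄ - mu_0)^T · S^{-1} · (x̄ - mu_0):
  S^{-1} · (x̄ - mu_0) = (-0.3424, 0.7235),
  (x̄ - mu_0)^T · [...] = (-2)·(-0.3424) + (3.5)·(0.7235) = 3.2171.

Step 5 — scale by n: T² = 6 · 3.2171 = 19.3023.

T² ≈ 19.3023


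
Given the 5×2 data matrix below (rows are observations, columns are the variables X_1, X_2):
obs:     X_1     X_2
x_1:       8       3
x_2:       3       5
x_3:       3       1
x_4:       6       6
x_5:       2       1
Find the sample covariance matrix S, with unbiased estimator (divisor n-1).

Step 1 — column means:
  mean(X_1) = (8 + 3 + 3 + 6 + 2) / 5 = 22/5 = 4.4
  mean(X_2) = (3 + 5 + 1 + 6 + 1) / 5 = 16/5 = 3.2

Step 2 — sample covariance S[i,j] = (1/(n-1)) · Σ_k (x_{k,i} - mean_i) · (x_{k,j} - mean_j), with n-1 = 4.
  S[X_1,X_1] = ((3.6)·(3.6) + (-1.4)·(-1.4) + (-1.4)·(-1.4) + (1.6)·(1.6) + (-2.4)·(-2.4)) / 4 = 25.2/4 = 6.3
  S[X_1,X_2] = ((3.6)·(-0.2) + (-1.4)·(1.8) + (-1.4)·(-2.2) + (1.6)·(2.8) + (-2.4)·(-2.2)) / 4 = 9.6/4 = 2.4
  S[X_2,X_2] = ((-0.2)·(-0.2) + (1.8)·(1.8) + (-2.2)·(-2.2) + (2.8)·(2.8) + (-2.2)·(-2.2)) / 4 = 20.8/4 = 5.2

S is symmetric (S[j,i] = S[i,j]). Assembling:

S = [[6.3, 2.4],
 [2.4, 5.2]]


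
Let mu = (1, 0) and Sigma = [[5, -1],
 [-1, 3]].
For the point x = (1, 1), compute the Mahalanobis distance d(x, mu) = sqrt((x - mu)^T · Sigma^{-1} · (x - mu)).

Step 1 — centre the observation: (x - mu) = (0, 1).

Step 2 — invert Sigma. det(Sigma) = 5·3 - (-1)² = 14.
  Sigma^{-1} = (1/det) · [[d, -b], [-b, a]] = [[0.2143, 0.0714],
 [0.0714, 0.3571]].

Step 3 — form the quadratic (x - mu)^T · Sigma^{-1} · (x - mu):
  Sigma^{-1} · (x - mu) = (0.0714, 0.3571).
  (x - mu)^T · [Sigma^{-1} · (x - mu)] = (0)·(0.0714) + (1)·(0.3571) = 0.3571.

Step 4 — take square root: d = √(0.3571) ≈ 0.5976.

d(x, mu) = √(0.3571) ≈ 0.5976


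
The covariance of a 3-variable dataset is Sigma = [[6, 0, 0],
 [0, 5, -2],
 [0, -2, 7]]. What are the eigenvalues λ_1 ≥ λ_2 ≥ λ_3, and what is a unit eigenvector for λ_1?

Step 1 — characteristic polynomial p(λ) = det(λI - Sigma) = λ³ - tr·λ² + c_1·λ - det, where tr = trace, c_1 = sum of the principal 2×2 minors, det = det(Sigma):
  tr = 6 + 5 + 7 = 18,
  c_1 = (6·5 - (0)²) + (6·7 - (0)²) + (5·7 - (-2)²) = 30 + 42 + 31 = 103,
  det = 6·(5·7 - (-2)²) - (0)·((0)·7 - (-2)·(0)) + (0)·((0)·(-2) - 5·(0)) = 6·(31) - (0)·(0) + (0)·(0) = 186.
  So p(λ) = λ³ - 18λ² + 103λ - 186.
Step 2 — look for an integer root (rational root theorem: any rational root is an integer divisor of 186). Testing λ = 6:
  p(6) = 216 - 648 + 618 - 186 = 0  ✓
  Dividing out (λ - 6): p(λ) = (λ - 6)(λ² - 12λ + 31).
Step 3 — remaining eigenvalues from the quadratic λ² - 12λ + 31 = 0:
  Δ = 12² - 4·31 = 144 - 124 = 20,  λ = (12 ± √20)/2 = (12 ± 4.4721)/2 ≈ 8.2361 or 3.7639.
  Sorted: λ_1 = 8.2361,  λ_2 = 6,  λ_3 = 3.7639  (check: sum = 18 = tr ✓).

Step 4 — unit eigenvector for λ_1 ≈ 8.2361: v spans the null space of (Sigma - λ_1 I), whose rows are
  r_1 = (-2.2361, 0, 0),  r_2 = (0, -3.2361, -2),  r_3 = (0, -2, -1.2361).
  v is orthogonal to every row, so take v ∝ r_1 × r_2 = ((0)·(-2) - (0)·(-3.2361), (0)·(0) - (-2.2361)·(-2), (-2.2361)·(-3.2361) - (0)·(0)) ≈ (0, -4.4721, 7.2361).
  Rescale (multiply by -1 so the first nonzero entry is positive): u = (0, 4.4721, -7.2361).
  ||u|| = √((0)² + (4.4721)² + (-7.2361)²) = √(72.3607) ≈ 8.5065,  v_1 = u/||u|| ≈ (0, 0.5257, -0.8507) (||v_1|| = 1).

λ_1 = 8.2361,  λ_2 = 6,  λ_3 = 3.7639;  v_1 ≈ (0, 0.5257, -0.8507)


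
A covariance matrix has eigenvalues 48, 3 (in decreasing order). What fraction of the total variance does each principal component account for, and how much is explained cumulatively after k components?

Step 1 — total variance = trace(Sigma) = Σ λ_i = 48 + 3 = 51.

Step 2 — fraction explained by component i = λ_i / Σ λ:
  PC1: 48/51 = 0.9412
  PC2: 3/51 = 0.0588

Step 3 — cumulative fraction after k components = (λ_1 + ... + λ_k) / Σ λ:
  k = 1: 48/51 = 0.9412
  k = 2: (48 + 3)/51 = 51/51 = 1

Summary (fraction, with percent):

explained: PC1 0.9412 (94.12%), PC2 0.0588 (5.88%);  cumulative: 0.9412, 1


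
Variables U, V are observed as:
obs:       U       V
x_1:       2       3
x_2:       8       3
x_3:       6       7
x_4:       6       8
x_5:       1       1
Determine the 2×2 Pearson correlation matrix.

Step 1 — column means:
  mean(U) = (2 + 8 + 6 + 6 + 1) / 5 = 23/5 = 4.6
  mean(V) = (3 + 3 + 7 + 8 + 1) / 5 = 22/5 = 4.4

Step 2 — sample variances and covariances s[i,j] = (1/(n-1)) · Σ_k (x_{k,i} - mean_i) · (x_{k,j} - mean_j), with n-1 = 4:
  s[U,U] = ((-2.6)·(-2.6) + (3.4)·(3.4) + (1.4)·(1.4) + (1.4)·(1.4) + (-3.6)·(-3.6)) / 4 = 35.2/4 = 8.8
  s[U,V] = ((-2.6)·(-1.4) + (3.4)·(-1.4) + (1.4)·(2.6) + (1.4)·(3.6) + (-3.6)·(-3.4)) / 4 = 19.8/4 = 4.95
  s[V,V] = ((-1.4)·(-1.4) + (-1.4)·(-1.4) + (2.6)·(2.6) + (3.6)·(3.6) + (-3.4)·(-3.4)) / 4 = 35.2/4 = 8.8
  Sample standard deviations s_i = √(s[i,i]):
  s(U) = √(8.8) = 2.9665
  s(V) = √(8.8) = 2.9665

Step 3 — r_{ij} = s_{ij} / (s_i · s_j):
  r[U,U] = 1 (diagonal).
  r[U,V] = 4.95 / (2.9665 · 2.9665) = 4.95 / 8.8 = 0.5625
  r[V,V] = 1 (diagonal).

R is symmetric with unit diagonal. Assembling:

R = [[1, 0.5625],
 [0.5625, 1]]


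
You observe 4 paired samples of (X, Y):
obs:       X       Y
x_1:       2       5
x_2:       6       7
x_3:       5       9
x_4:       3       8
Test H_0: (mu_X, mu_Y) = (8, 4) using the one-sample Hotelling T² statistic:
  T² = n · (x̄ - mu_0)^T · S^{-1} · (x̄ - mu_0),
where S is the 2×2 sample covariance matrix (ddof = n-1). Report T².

Step 1 — sample mean vector:
  mean(X) = (2 + 6 + 5 + 3) / 4 = 16/4 = 4
  mean(Y) = (5 + 7 + 9 + 8) / 4 = 29/4 = 7.25
  x̄ = (4, 7.25),  deviation x̄ - mu_0 = (4, 7.25) - (8, 4) = (-4, 3.25).

Step 2 — sample covariance matrix, S[i,j] = (1/(n-1)) · Σ_k (x_{k,i} - mean_i) · (x_{k,j} - mean_j), divisor n-1 = 3:
  S[X,X] = ((-2)·(-2) + (2)·(2) + (1)·(1) + (-1)·(-1)) / 3 = 10/3 = 3.3333
  S[X,Y] = ((-2)·(-2.25) + (2)·(-0.25) + (1)·(1.75) + (-1)·(0.75)) / 3 = 5/3 = 1.6667
  S[Y,Y] = ((-2.25)·(-2.25) + (-0.25)·(-0.25) + (1.75)·(1.75) + (0.75)·(0.75)) / 3 = 8.75/3 = 2.9167
  S = [[3.3333, 1.6667],
 [1.6667, 2.9167]].

Step 3 — invert S. det(S) = 3.3333·2.9167 - (1.6667)² = 6.9444.
  S^{-1} = (1/det) · [[d, -b], [-b, a]] = [[0.42, -0.24],
 [-0.24, 0.48]].

Step 4 — quadratic form (x̄ - mu_0)^T · S^{-1} · (x̄ - mu_0):
  S^{-1} · (x̄ - mu_0) = (-2.46, 2.52),
  (x̄ - mu_0)^T · [...] = (-4)·(-2.46) + (3.25)·(2.52) = 18.03.

Step 5 — scale by n: T² = 4 · 18.03 = 72.12.

T² ≈ 72.12


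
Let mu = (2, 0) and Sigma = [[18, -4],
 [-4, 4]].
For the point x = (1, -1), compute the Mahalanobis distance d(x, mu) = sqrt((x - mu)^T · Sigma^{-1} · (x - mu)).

Step 1 — centre the observation: (x - mu) = (-1, -1).

Step 2 — invert Sigma. det(Sigma) = 18·4 - (-4)² = 56.
  Sigma^{-1} = (1/det) · [[d, -b], [-b, a]] = [[0.0714, 0.0714],
 [0.0714, 0.3214]].

Step 3 — form the quadratic (x - mu)^T · Sigma^{-1} · (x - mu):
  Sigma^{-1} · (x - mu) = (-0.1429, -0.3929).
  (x - mu)^T · [Sigma^{-1} · (x - mu)] = (-1)·(-0.1429) + (-1)·(-0.3929) = 0.5357.

Step 4 — take square root: d = √(0.5357) ≈ 0.7319.

d(x, mu) = √(0.5357) ≈ 0.7319


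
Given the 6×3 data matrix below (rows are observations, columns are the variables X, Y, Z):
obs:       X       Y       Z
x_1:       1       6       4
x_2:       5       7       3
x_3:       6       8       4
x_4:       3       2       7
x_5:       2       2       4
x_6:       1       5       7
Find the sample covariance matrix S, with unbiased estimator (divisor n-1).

Step 1 — column means:
  mean(X) = (1 + 5 + 6 + 3 + 2 + 1) / 6 = 18/6 = 3
  mean(Y) = (6 + 7 + 8 + 2 + 2 + 5) / 6 = 30/6 = 5
  mean(Z) = (4 + 3 + 4 + 7 + 4 + 7) / 6 = 29/6 = 4.8333

Step 2 — sample covariance S[i,j] = (1/(n-1)) · Σ_k (x_{k,i} - mean_i) · (x_{k,j} - mean_j), with n-1 = 5.
  S[X,X] = ((-2)·(-2) + (2)·(2) + (3)·(3) + (0)·(0) + (-1)·(-1) + (-2)·(-2)) / 5 = 22/5 = 4.4
  S[X,Y] = ((-2)·(1) + (2)·(2) + (3)·(3) + (0)·(-3) + (-1)·(-3) + (-2)·(0)) / 5 = 14/5 = 2.8
  S[X,Z] = ((-2)·(-0.8333) + (2)·(-1.8333) + (3)·(-0.8333) + (0)·(2.1667) + (-1)·(-0.8333) + (-2)·(2.1667)) / 5 = -8/5 = -1.6
  S[Y,Y] = ((1)·(1) + (2)·(2) + (3)·(3) + (-3)·(-3) + (-3)·(-3) + (0)·(0)) / 5 = 32/5 = 6.4
  S[Y,Z] = ((1)·(-0.8333) + (2)·(-1.8333) + (3)·(-0.8333) + (-3)·(2.1667) + (-3)·(-0.8333) + (0)·(2.1667)) / 5 = -11/5 = -2.2
  S[Z,Z] = ((-0.8333)·(-0.8333) + (-1.8333)·(-1.8333) + (-0.8333)·(-0.8333) + (2.1667)·(2.1667) + (-0.8333)·(-0.8333) + (2.1667)·(2.1667)) / 5 = 14.8333/5 = 2.9667

S is symmetric (S[j,i] = S[i,j]). Assembling:

S = [[4.4, 2.8, -1.6],
 [2.8, 6.4, -2.2],
 [-1.6, -2.2, 2.9667]]


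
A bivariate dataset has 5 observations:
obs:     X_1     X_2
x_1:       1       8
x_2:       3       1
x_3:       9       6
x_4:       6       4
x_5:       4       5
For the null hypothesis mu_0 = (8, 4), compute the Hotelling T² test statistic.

Step 1 — sample mean vector:
  mean(X_1) = (1 + 3 + 9 + 6 + 4) / 5 = 23/5 = 4.6
  mean(X_2) = (8 + 1 + 6 + 4 + 5) / 5 = 24/5 = 4.8
  x̄ = (4.6, 4.8),  deviation x̄ - mu_0 = (4.6, 4.8) - (8, 4) = (-3.4, 0.8).

Step 2 — sample covariance matrix, S[i,j] = (1/(n-1)) · Σ_k (x_{k,i} - mean_i) · (x_{k,j} - mean_j), divisor n-1 = 4:
  S[X_1,X_1] = ((-3.6)·(-3.6) + (-1.6)·(-1.6) + (4.4)·(4.4) + (1.4)·(1.4) + (-0.6)·(-0.6)) / 4 = 37.2/4 = 9.3
  S[X_1,X_2] = ((-3.6)·(3.2) + (-1.6)·(-3.8) + (4.4)·(1.2) + (1.4)·(-0.8) + (-0.6)·(0.2)) / 4 = -1.4/4 = -0.35
  S[X_2,X_2] = ((3.2)·(3.2) + (-3.8)·(-3.8) + (1.2)·(1.2) + (-0.8)·(-0.8) + (0.2)·(0.2)) / 4 = 26.8/4 = 6.7
  S = [[9.3, -0.35],
 [-0.35, 6.7]].

Step 3 — invert S. det(S) = 9.3·6.7 - (-0.35)² = 62.1875.
  S^{-1} = (1/det) · [[d, -b], [-b, a]] = [[0.1077, 0.0056],
 [0.0056, 0.1495]].

Step 4 — quadratic form (x̄ - mu_0)^T · S^{-1} · (x̄ - mu_0):
  S^{-1} · (x̄ - mu_0) = (-0.3618, 0.1005),
  (x̄ - mu_0)^T · [...] = (-3.4)·(-0.3618) + (0.8)·(0.1005) = 1.3106.

Step 5 — scale by n: T² = 5 · 1.3106 = 6.5528.

T² ≈ 6.5528


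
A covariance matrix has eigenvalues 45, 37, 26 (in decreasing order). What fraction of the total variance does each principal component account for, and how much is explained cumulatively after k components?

Step 1 — total variance = trace(Sigma) = Σ λ_i = 45 + 37 + 26 = 108.

Step 2 — fraction explained by component i = λ_i / Σ λ:
  PC1: 45/108 = 0.4167
  PC2: 37/108 = 0.3426
  PC3: 26/108 = 0.2407

Step 3 — cumulative fraction after k components = (λ_1 + ... + λ_k) / Σ λ:
  k = 1: 45/108 = 0.4167
  k = 2: (45 + 37)/108 = 82/108 = 0.7593
  k = 3: (45 + 37 + 26)/108 = 108/108 = 1

Summary (fraction, with percent):

explained: PC1 0.4167 (41.67%), PC2 0.3426 (34.26%), PC3 0.2407 (24.07%);  cumulative: 0.4167, 0.7593, 1


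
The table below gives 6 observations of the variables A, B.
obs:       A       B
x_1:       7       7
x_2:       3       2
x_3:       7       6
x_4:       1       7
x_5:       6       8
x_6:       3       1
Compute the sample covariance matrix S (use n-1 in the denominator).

Step 1 — column means:
  mean(A) = (7 + 3 + 7 + 1 + 6 + 3) / 6 = 27/6 = 4.5
  mean(B) = (7 + 2 + 6 + 7 + 8 + 1) / 6 = 31/6 = 5.1667

Step 2 — sample covariance S[i,j] = (1/(n-1)) · Σ_k (x_{k,i} - mean_i) · (x_{k,j} - mean_j), with n-1 = 5.
  S[A,A] = ((2.5)·(2.5) + (-1.5)·(-1.5) + (2.5)·(2.5) + (-3.5)·(-3.5) + (1.5)·(1.5) + (-1.5)·(-1.5)) / 5 = 31.5/5 = 6.3
  S[A,B] = ((2.5)·(1.8333) + (-1.5)·(-3.1667) + (2.5)·(0.8333) + (-3.5)·(1.8333) + (1.5)·(2.8333) + (-1.5)·(-4.1667)) / 5 = 15.5/5 = 3.1
  S[B,B] = ((1.8333)·(1.8333) + (-3.1667)·(-3.1667) + (0.8333)·(0.8333) + (1.8333)·(1.8333) + (2.8333)·(2.8333) + (-4.1667)·(-4.1667)) / 5 = 42.8333/5 = 8.5667

S is symmetric (S[j,i] = S[i,j]). Assembling:

S = [[6.3, 3.1],
 [3.1, 8.5667]]


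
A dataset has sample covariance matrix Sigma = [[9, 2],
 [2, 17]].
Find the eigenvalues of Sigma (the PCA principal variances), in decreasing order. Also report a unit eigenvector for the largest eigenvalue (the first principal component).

Step 1 — characteristic polynomial of 2×2 Sigma:
  det(Sigma - λI) = λ² - trace · λ + det = 0.
  trace = 9 + 17 = 26, det = 9·17 - (2)² = 149.
Step 2 — discriminant:
  Δ = trace² - 4·det = 676 - 596 = 80.
Step 3 — eigenvalues:
  λ = (trace ± √Δ)/2 = (26 ± 8.9443)/2,
  λ_1 = 17.4721,  λ_2 = 8.5279.

Step 4 — unit eigenvector for λ_1: solve (Sigma - λ_1 I)v = 0. First row:
  (9 - 17.4721)·v_x + (2)·v_y = 0, i.e. (-8.4721)·v_x + (2)·v_y = 0,
  so v ∝ (b, λ_1 - a) = (2, 8.4721) = u.
  ||u|| = √((2)² + (8.4721)²) = √(75.7771) ≈ 8.705,
  v_1 = u/||u|| ≈ (0.2298, 0.9732) (||v_1|| = 1).

λ_1 = 17.4721,  λ_2 = 8.5279;  v_1 ≈ (0.2298, 0.9732)


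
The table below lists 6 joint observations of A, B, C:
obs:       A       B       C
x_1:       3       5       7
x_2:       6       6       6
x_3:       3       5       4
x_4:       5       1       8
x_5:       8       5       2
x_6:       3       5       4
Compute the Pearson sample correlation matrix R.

Step 1 — column means:
  mean(A) = (3 + 6 + 3 + 5 + 8 + 3) / 6 = 28/6 = 4.6667
  mean(B) = (5 + 6 + 5 + 1 + 5 + 5) / 6 = 27/6 = 4.5
  mean(C) = (7 + 6 + 4 + 8 + 2 + 4) / 6 = 31/6 = 5.1667

Step 2 — sample variances and covariances s[i,j] = (1/(n-1)) · Σ_k (x_{k,i} - mean_i) · (x_{k,j} - mean_j), with n-1 = 5:
  s[A,A] = ((-1.6667)·(-1.6667) + (1.3333)·(1.3333) + (-1.6667)·(-1.6667) + (0.3333)·(0.3333) + (3.3333)·(3.3333) + (-1.6667)·(-1.6667)) / 5 = 21.3333/5 = 4.2667
  s[A,B] = ((-1.6667)·(0.5) + (1.3333)·(1.5) + (-1.6667)·(0.5) + (0.3333)·(-3.5) + (3.3333)·(0.5) + (-1.6667)·(0.5)) / 5 = 0/5 = 0
  s[A,C] = ((-1.6667)·(1.8333) + (1.3333)·(0.8333) + (-1.6667)·(-1.1667) + (0.3333)·(2.8333) + (3.3333)·(-3.1667) + (-1.6667)·(-1.1667)) / 5 = -7.6667/5 = -1.5333
  s[B,B] = ((0.5)·(0.5) + (1.5)·(1.5) + (0.5)·(0.5) + (-3.5)·(-3.5) + (0.5)·(0.5) + (0.5)·(0.5)) / 5 = 15.5/5 = 3.1
  s[B,C] = ((0.5)·(1.8333) + (1.5)·(0.8333) + (0.5)·(-1.1667) + (-3.5)·(2.8333) + (0.5)·(-3.1667) + (0.5)·(-1.1667)) / 5 = -10.5/5 = -2.1
  s[C,C] = ((1.8333)·(1.8333) + (0.8333)·(0.8333) + (-1.1667)·(-1.1667) + (2.8333)·(2.8333) + (-3.1667)·(-3.1667) + (-1.1667)·(-1.1667)) / 5 = 24.8333/5 = 4.9667
  Sample standard deviations s_i = √(s[i,i]):
  s(A) = √(4.2667) = 2.0656
  s(B) = √(3.1) = 1.7607
  s(C) = √(4.9667) = 2.2286

Step 3 — r_{ij} = s_{ij} / (s_i · s_j):
  r[A,A] = 1 (diagonal).
  r[A,B] = 0 / (2.0656 · 1.7607) = 0 / 3.6368 = 0
  r[A,C] = -1.5333 / (2.0656 · 2.2286) = -1.5333 / 4.6034 = -0.3331
  r[B,B] = 1 (diagonal).
  r[B,C] = -2.1 / (1.7607 · 2.2286) = -2.1 / 3.9239 = -0.5352
  r[C,C] = 1 (diagonal).

R is symmetric with unit diagonal. Assembling:

R = [[1, 0, -0.3331],
 [0, 1, -0.5352],
 [-0.3331, -0.5352, 1]]


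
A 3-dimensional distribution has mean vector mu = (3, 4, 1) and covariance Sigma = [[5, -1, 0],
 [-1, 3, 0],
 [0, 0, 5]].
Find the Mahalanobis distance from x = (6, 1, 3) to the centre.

Step 1 — centre the observation: (x - mu) = (3, -3, 2).

Step 2 — invert Sigma (cofactor / det for 3×3, or solve directly):
  Sigma^{-1} = [[0.2143, 0.0714, 0],
 [0.0714, 0.3571, 0],
 [0, 0, 0.2]].

Step 3 — form the quadratic (x - mu)^T · Sigma^{-1} · (x - mu):
  Sigma^{-1} · (x - mu) = (0.4286, -0.8571, 0.4).
  (x - mu)^T · [Sigma^{-1} · (x - mu)] = (3)·(0.4286) + (-3)·(-0.8571) + (2)·(0.4) = 4.6571.

Step 4 — take square root: d = √(4.6571) ≈ 2.158.

d(x, mu) = √(4.6571) ≈ 2.158


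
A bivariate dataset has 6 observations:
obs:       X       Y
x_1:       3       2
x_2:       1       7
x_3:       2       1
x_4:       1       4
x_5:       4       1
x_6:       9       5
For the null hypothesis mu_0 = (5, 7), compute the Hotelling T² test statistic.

Step 1 — sample mean vector:
  mean(X) = (3 + 1 + 2 + 1 + 4 + 9) / 6 = 20/6 = 3.3333
  mean(Y) = (2 + 7 + 1 + 4 + 1 + 5) / 6 = 20/6 = 3.3333
  x̄ = (3.3333, 3.3333),  deviation x̄ - mu_0 = (3.3333, 3.3333) - (5, 7) = (-1.6667, -3.6667).

Step 2 — sample covariance matrix, S[i,j] = (1/(n-1)) · Σ_k (x_{k,i} - mean_i) · (x_{k,j} - mean_j), divisor n-1 = 5:
  S[X,X] = ((-0.3333)·(-0.3333) + (-2.3333)·(-2.3333) + (-1.3333)·(-1.3333) + (-2.3333)·(-2.3333) + (0.6667)·(0.6667) + (5.6667)·(5.6667)) / 5 = 45.3333/5 = 9.0667
  S[X,Y] = ((-0.3333)·(-1.3333) + (-2.3333)·(3.6667) + (-1.3333)·(-2.3333) + (-2.3333)·(0.6667) + (0.6667)·(-2.3333) + (5.6667)·(1.6667)) / 5 = 1.3333/5 = 0.2667
  S[Y,Y] = ((-1.3333)·(-1.3333) + (3.6667)·(3.6667) + (-2.3333)·(-2.3333) + (0.6667)·(0.6667) + (-2.3333)·(-2.3333) + (1.6667)·(1.6667)) / 5 = 29.3333/5 = 5.8667
  S = [[9.0667, 0.2667],
 [0.2667, 5.8667]].

Step 3 — invert S. det(S) = 9.0667·5.8667 - (0.2667)² = 53.12.
  S^{-1} = (1/det) · [[d, -b], [-b, a]] = [[0.1104, -0.005],
 [-0.005, 0.1707]].

Step 4 — quadratic form (x̄ - mu_0)^T · S^{-1} · (x̄ - mu_0):
  S^{-1} · (x̄ - mu_0) = (-0.1657, -0.6175),
  (x̄ - mu_0)^T · [...] = (-1.6667)·(-0.1657) + (-3.6667)·(-0.6175) = 2.5402.

Step 5 — scale by n: T² = 6 · 2.5402 = 15.241.

T² ≈ 15.241


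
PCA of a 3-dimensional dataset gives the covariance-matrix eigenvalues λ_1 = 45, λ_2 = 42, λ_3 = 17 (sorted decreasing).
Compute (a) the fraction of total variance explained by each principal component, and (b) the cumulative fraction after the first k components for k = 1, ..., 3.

Step 1 — total variance = trace(Sigma) = Σ λ_i = 45 + 42 + 17 = 104.

Step 2 — fraction explained by component i = λ_i / Σ λ:
  PC1: 45/104 = 0.4327
  PC2: 42/104 = 0.4038
  PC3: 17/104 = 0.1635

Step 3 — cumulative fraction after k components = (λ_1 + ... + λ_k) / Σ λ:
  k = 1: 45/104 = 0.4327
  k = 2: (45 + 42)/104 = 87/104 = 0.8365
  k = 3: (45 + 42 + 17)/104 = 104/104 = 1

Summary (fraction, with percent):

explained: PC1 0.4327 (43.27%), PC2 0.4038 (40.38%), PC3 0.1635 (16.35%);  cumulative: 0.4327, 0.8365, 1


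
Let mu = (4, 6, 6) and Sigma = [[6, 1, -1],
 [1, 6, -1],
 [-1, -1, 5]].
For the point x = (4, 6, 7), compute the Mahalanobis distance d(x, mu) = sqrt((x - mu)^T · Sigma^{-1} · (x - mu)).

Step 1 — centre the observation: (x - mu) = (0, 0, 1).

Step 2 — invert Sigma (cofactor / det for 3×3, or solve directly):
  Sigma^{-1} = [[0.1758, -0.0242, 0.0303],
 [-0.0242, 0.1758, 0.0303],
 [0.0303, 0.0303, 0.2121]].

Step 3 — form the quadratic (x - mu)^T · Sigma^{-1} · (x - mu):
  Sigma^{-1} · (x - mu) = (0.0303, 0.0303, 0.2121).
  (x - mu)^T · [Sigma^{-1} · (x - mu)] = (0)·(0.0303) + (0)·(0.0303) + (1)·(0.2121) = 0.2121.

Step 4 — take square root: d = √(0.2121) ≈ 0.4606.

d(x, mu) = √(0.2121) ≈ 0.4606


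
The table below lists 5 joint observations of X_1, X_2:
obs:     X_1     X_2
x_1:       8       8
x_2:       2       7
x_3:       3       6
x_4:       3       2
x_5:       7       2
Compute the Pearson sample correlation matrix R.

Step 1 — column means:
  mean(X_1) = (8 + 2 + 3 + 3 + 7) / 5 = 23/5 = 4.6
  mean(X_2) = (8 + 7 + 6 + 2 + 2) / 5 = 25/5 = 5

Step 2 — sample variances and covariances s[i,j] = (1/(n-1)) · Σ_k (x_{k,i} - mean_i) · (x_{k,j} - mean_j), with n-1 = 4:
  s[X_1,X_1] = ((3.4)·(3.4) + (-2.6)·(-2.6) + (-1.6)·(-1.6) + (-1.6)·(-1.6) + (2.4)·(2.4)) / 4 = 29.2/4 = 7.3
  s[X_1,X_2] = ((3.4)·(3) + (-2.6)·(2) + (-1.6)·(1) + (-1.6)·(-3) + (2.4)·(-3)) / 4 = 1/4 = 0.25
  s[X_2,X_2] = ((3)·(3) + (2)·(2) + (1)·(1) + (-3)·(-3) + (-3)·(-3)) / 4 = 32/4 = 8
  Sample standard deviations s_i = √(s[i,i]):
  s(X_1) = √(7.3) = 2.7019
  s(X_2) = √(8) = 2.8284

Step 3 — r_{ij} = s_{ij} / (s_i · s_j):
  r[X_1,X_1] = 1 (diagonal).
  r[X_1,X_2] = 0.25 / (2.7019 · 2.8284) = 0.25 / 7.642 = 0.0327
  r[X_2,X_2] = 1 (diagonal).

R is symmetric with unit diagonal. Assembling:

R = [[1, 0.0327],
 [0.0327, 1]]


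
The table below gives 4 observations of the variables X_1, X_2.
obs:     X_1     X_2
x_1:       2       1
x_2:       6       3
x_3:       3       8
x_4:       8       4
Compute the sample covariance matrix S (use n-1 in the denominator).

Step 1 — column means:
  mean(X_1) = (2 + 6 + 3 + 8) / 4 = 19/4 = 4.75
  mean(X_2) = (1 + 3 + 8 + 4) / 4 = 16/4 = 4

Step 2 — sample covariance S[i,j] = (1/(n-1)) · Σ_k (x_{k,i} - mean_i) · (x_{k,j} - mean_j), with n-1 = 3.
  S[X_1,X_1] = ((-2.75)·(-2.75) + (1.25)·(1.25) + (-1.75)·(-1.75) + (3.25)·(3.25)) / 3 = 22.75/3 = 7.5833
  S[X_1,X_2] = ((-2.75)·(-3) + (1.25)·(-1) + (-1.75)·(4) + (3.25)·(0)) / 3 = 0/3 = 0
  S[X_2,X_2] = ((-3)·(-3) + (-1)·(-1) + (4)·(4) + (0)·(0)) / 3 = 26/3 = 8.6667

S is symmetric (S[j,i] = S[i,j]). Assembling:

S = [[7.5833, 0],
 [0, 8.6667]]


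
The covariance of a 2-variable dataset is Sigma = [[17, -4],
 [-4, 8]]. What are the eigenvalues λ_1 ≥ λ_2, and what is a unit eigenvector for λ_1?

Step 1 — characteristic polynomial of 2×2 Sigma:
  det(Sigma - λI) = λ² - trace · λ + det = 0.
  trace = 17 + 8 = 25, det = 17·8 - (-4)² = 120.
Step 2 — discriminant:
  Δ = trace² - 4·det = 625 - 480 = 145.
Step 3 — eigenvalues:
  λ = (trace ± √Δ)/2 = (25 ± 12.0416)/2,
  λ_1 = 18.5208,  λ_2 = 6.4792.

Step 4 — unit eigenvector for λ_1: solve (Sigma - λ_1 I)v = 0. First row:
  (17 - 18.5208)·v_x + (-4)·v_y = 0, i.e. (-1.5208)·v_x + (-4)·v_y = 0,
  so v ∝ (b, λ_1 - a) = (-4, 1.5208); multiply by -1 so the first entry is positive: u = (4, -1.5208).
  ||u|| = √((4)² + (-1.5208)²) = √(18.3128) ≈ 4.2793,
  v_1 = u/||u|| ≈ (0.9347, -0.3554) (||v_1|| = 1).

λ_1 = 18.5208,  λ_2 = 6.4792;  v_1 ≈ (0.9347, -0.3554)


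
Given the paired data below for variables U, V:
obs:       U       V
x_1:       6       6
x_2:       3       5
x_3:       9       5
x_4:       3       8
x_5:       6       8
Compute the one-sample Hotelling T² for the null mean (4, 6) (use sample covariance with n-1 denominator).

Step 1 — sample mean vector:
  mean(U) = (6 + 3 + 9 + 3 + 6) / 5 = 27/5 = 5.4
  mean(V) = (6 + 5 + 5 + 8 + 8) / 5 = 32/5 = 6.4
  x̄ = (5.4, 6.4),  deviation x̄ - mu_0 = (5.4, 6.4) - (4, 6) = (1.4, 0.4).

Step 2 — sample covariance matrix, S[i,j] = (1/(n-1)) · Σ_k (x_{k,i} - mean_i) · (x_{k,j} - mean_j), divisor n-1 = 4:
  S[U,U] = ((0.6)·(0.6) + (-2.4)·(-2.4) + (3.6)·(3.6) + (-2.4)·(-2.4) + (0.6)·(0.6)) / 4 = 25.2/4 = 6.3
  S[U,V] = ((0.6)·(-0.4) + (-2.4)·(-1.4) + (3.6)·(-1.4) + (-2.4)·(1.6) + (0.6)·(1.6)) / 4 = -4.8/4 = -1.2
  S[V,V] = ((-0.4)·(-0.4) + (-1.4)·(-1.4) + (-1.4)·(-1.4) + (1.6)·(1.6) + (1.6)·(1.6)) / 4 = 9.2/4 = 2.3
  S = [[6.3, -1.2],
 [-1.2, 2.3]].

Step 3 — invert S. det(S) = 6.3·2.3 - (-1.2)² = 13.05.
  S^{-1} = (1/det) · [[d, -b], [-b, a]] = [[0.1762, 0.092],
 [0.092, 0.4828]].

Step 4 — quadratic form (x̄ - mu_0)^T · S^{-1} · (x̄ - mu_0):
  S^{-1} · (x̄ - mu_0) = (0.2835, 0.3218),
  (x̄ - mu_0)^T · [...] = (1.4)·(0.2835) + (0.4)·(0.3218) = 0.5257.

Step 5 — scale by n: T² = 5 · 0.5257 = 2.6284.

T² ≈ 2.6284


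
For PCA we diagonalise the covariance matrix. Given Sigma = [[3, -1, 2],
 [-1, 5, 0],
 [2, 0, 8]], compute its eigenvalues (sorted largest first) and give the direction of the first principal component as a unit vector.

Step 1 — characteristic polynomial p(λ) = det(λI - Sigma) = λ³ - tr·λ² + c_1·λ - det, where tr = trace, c_1 = sum of the principal 2×2 minors, det = det(Sigma):
  tr = 3 + 5 + 8 = 16,
  c_1 = (3·5 - (-1)²) + (3·8 - (2)²) + (5·8 - (0)²) = 14 + 20 + 40 = 74,
  det = 3·(5·8 - (0)²) - (-1)·((-1)·8 - (0)·(2)) + (2)·((-1)·(0) - 5·(2)) = 3·(40) - (-1)·(-8) + (2)·(-10) = 92.
  So p(λ) = λ³ - 16λ² + 74λ - 92.
Step 2 — look for an integer root (rational root theorem: any rational root is an integer divisor of 92). Testing λ = 2:
  p(2) = 8 - 64 + 148 - 92 = 0  ✓
  Dividing out (λ - 2): p(λ) = (λ - 2)(λ² - 14λ + 46).
Step 3 — remaining eigenvalues from the quadratic λ² - 14λ + 46 = 0:
  Δ = 14² - 4·46 = 196 - 184 = 12,  λ = (14 ± √12)/2 = (14 ± 3.4641)/2 ≈ 8.7321 or 5.2679.
  Sorted: λ_1 = 8.7321,  λ_2 = 5.2679,  λ_3 = 2  (check: sum = 16 = tr ✓).

Step 4 — unit eigenvector for λ_1 ≈ 8.7321: v spans the null space of (Sigma - λ_1 I), whose rows are
  r_1 = (-5.7321, -1, 2),  r_2 = (-1, -3.7321, 0),  r_3 = (2, 0, -0.7321).
  v is orthogonal to every row, so take v ∝ r_1 × r_2 = ((-1)·(0) - (2)·(-3.7321), (2)·(-1) - (-5.7321)·(0), (-5.7321)·(-3.7321) - (-1)·(-1)) ≈ (7.4641, -2, 20.3923).
  Let u = (7.4641, -2, 20.3923).
  ||u|| = √((7.4641)² + (-2)² + (20.3923)²) = √(475.5589) ≈ 21.8073,  v_1 = u/||u|| ≈ (0.3423, -0.0917, 0.9351) (||v_1|| = 1).

λ_1 = 8.7321,  λ_2 = 5.2679,  λ_3 = 2;  v_1 ≈ (0.3423, -0.0917, 0.9351)


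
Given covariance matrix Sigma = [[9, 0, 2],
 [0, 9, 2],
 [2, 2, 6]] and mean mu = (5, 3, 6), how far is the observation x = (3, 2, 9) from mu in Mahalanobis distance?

Step 1 — centre the observation: (x - mu) = (-2, -1, 3).

Step 2 — invert Sigma (cofactor / det for 3×3, or solve directly):
  Sigma^{-1} = [[0.1208, 0.0097, -0.0435],
 [0.0097, 0.1208, -0.0435],
 [-0.0435, -0.0435, 0.1957]].

Step 3 — form the quadratic (x - mu)^T · Sigma^{-1} · (x - mu):
  Sigma^{-1} · (x - mu) = (-0.3816, -0.2705, 0.7174).
  (x - mu)^T · [Sigma^{-1} · (x - mu)] = (-2)·(-0.3816) + (-1)·(-0.2705) + (3)·(0.7174) = 3.186.

Step 4 — take square root: d = √(3.186) ≈ 1.7849.

d(x, mu) = √(3.186) ≈ 1.7849


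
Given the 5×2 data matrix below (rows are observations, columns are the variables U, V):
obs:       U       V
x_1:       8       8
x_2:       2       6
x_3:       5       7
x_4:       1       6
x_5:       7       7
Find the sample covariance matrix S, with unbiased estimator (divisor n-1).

Step 1 — column means:
  mean(U) = (8 + 2 + 5 + 1 + 7) / 5 = 23/5 = 4.6
  mean(V) = (8 + 6 + 7 + 6 + 7) / 5 = 34/5 = 6.8

Step 2 — sample covariance S[i,j] = (1/(n-1)) · Σ_k (x_{k,i} - mean_i) · (x_{k,j} - mean_j), with n-1 = 4.
  S[U,U] = ((3.4)·(3.4) + (-2.6)·(-2.6) + (0.4)·(0.4) + (-3.6)·(-3.6) + (2.4)·(2.4)) / 4 = 37.2/4 = 9.3
  S[U,V] = ((3.4)·(1.2) + (-2.6)·(-0.8) + (0.4)·(0.2) + (-3.6)·(-0.8) + (2.4)·(0.2)) / 4 = 9.6/4 = 2.4
  S[V,V] = ((1.2)·(1.2) + (-0.8)·(-0.8) + (0.2)·(0.2) + (-0.8)·(-0.8) + (0.2)·(0.2)) / 4 = 2.8/4 = 0.7

S is symmetric (S[j,i] = S[i,j]). Assembling:

S = [[9.3, 2.4],
 [2.4, 0.7]]


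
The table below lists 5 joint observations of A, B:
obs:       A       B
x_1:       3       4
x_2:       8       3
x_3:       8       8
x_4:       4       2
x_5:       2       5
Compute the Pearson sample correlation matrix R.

Step 1 — column means:
  mean(A) = (3 + 8 + 8 + 4 + 2) / 5 = 25/5 = 5
  mean(B) = (4 + 3 + 8 + 2 + 5) / 5 = 22/5 = 4.4

Step 2 — sample variances and covariances s[i,j] = (1/(n-1)) · Σ_k (x_{k,i} - mean_i) · (x_{k,j} - mean_j), with n-1 = 4:
  s[A,A] = ((-2)·(-2) + (3)·(3) + (3)·(3) + (-1)·(-1) + (-3)·(-3)) / 4 = 32/4 = 8
  s[A,B] = ((-2)·(-0.4) + (3)·(-1.4) + (3)·(3.6) + (-1)·(-2.4) + (-3)·(0.6)) / 4 = 8/4 = 2
  s[B,B] = ((-0.4)·(-0.4) + (-1.4)·(-1.4) + (3.6)·(3.6) + (-2.4)·(-2.4) + (0.6)·(0.6)) / 4 = 21.2/4 = 5.3
  Sample standard deviations s_i = √(s[i,i]):
  s(A) = √(8) = 2.8284
  s(B) = √(5.3) = 2.3022

Step 3 — r_{ij} = s_{ij} / (s_i · s_j):
  r[A,A] = 1 (diagonal).
  r[A,B] = 2 / (2.8284 · 2.3022) = 2 / 6.5115 = 0.3071
  r[B,B] = 1 (diagonal).

R is symmetric with unit diagonal. Assembling:

R = [[1, 0.3071],
 [0.3071, 1]]
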